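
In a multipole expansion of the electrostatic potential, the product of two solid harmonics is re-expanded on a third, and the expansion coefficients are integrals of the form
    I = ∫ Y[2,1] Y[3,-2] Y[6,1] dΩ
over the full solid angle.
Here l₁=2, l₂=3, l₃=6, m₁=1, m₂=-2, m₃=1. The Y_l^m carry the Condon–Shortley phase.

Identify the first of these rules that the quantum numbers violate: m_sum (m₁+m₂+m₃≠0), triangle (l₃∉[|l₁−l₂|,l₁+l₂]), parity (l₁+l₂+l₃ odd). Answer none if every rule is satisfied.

triangle

m₁+m₂+m₃ = 1 − 2 + 1 = 0  ✓
triangle: |2−3|=1 ≤ l₃=6 ≤ 2+3=5  ✗
parity: l₁+l₂+l₃ = 11 is odd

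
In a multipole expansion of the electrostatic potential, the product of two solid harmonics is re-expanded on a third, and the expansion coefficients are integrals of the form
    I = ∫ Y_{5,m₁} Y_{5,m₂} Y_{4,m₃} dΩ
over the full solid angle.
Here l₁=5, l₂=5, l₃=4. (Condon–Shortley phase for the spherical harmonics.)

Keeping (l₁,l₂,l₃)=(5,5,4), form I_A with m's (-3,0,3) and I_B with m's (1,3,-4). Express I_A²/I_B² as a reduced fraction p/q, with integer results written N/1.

l's match ⇒ only the (l;m) 3-j factors differ between A and B.
A: triangle coeff Δ(5,5,4) = 1/3153150; Σ_t [4,5]: t=4:+1/6912 t=5:−1/17280 = 1/11520; (3j)²=2/143 [(5 5 4; -3 0 3)], sign=-1
B: triangle coeff Δ(5,5,4) = 1/3153150; Σ_t [4,4]: t=4:+1/27648 = 1/27648; (3j)²=10/429 [(5 5 4; 1 3 -4)], sign=+1
I_A²/I_B² = (2/143)/(10/429) = 3/5

3/5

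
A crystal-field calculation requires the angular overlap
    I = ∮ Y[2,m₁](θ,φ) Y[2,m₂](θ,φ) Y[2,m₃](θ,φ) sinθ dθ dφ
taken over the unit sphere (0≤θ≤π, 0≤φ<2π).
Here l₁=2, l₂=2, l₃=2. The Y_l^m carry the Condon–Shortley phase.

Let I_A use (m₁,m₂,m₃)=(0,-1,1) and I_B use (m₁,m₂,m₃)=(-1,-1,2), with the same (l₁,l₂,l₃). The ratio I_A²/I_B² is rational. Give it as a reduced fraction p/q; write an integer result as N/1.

1/6

l's match ⇒ only the (l;m) 3-j factors differ between A and B.
A: triangle coeff Δ(2,2,2) = 1/630; Σ_t [0,1]: t=0:+1/4 t=1:−1/2 = -1/4; (3j)²=1/70 [(2 2 2; 0 -1 1)], sign=+1
B: triangle coeff Δ(2,2,2) = 1/630; Σ_t [1,1]: t=1:−1/4 = -1/4; (3j)²=3/35 [(2 2 2; -1 -1 2)], sign=-1
I_A²/I_B² = (1/70)/(3/35) = 1/6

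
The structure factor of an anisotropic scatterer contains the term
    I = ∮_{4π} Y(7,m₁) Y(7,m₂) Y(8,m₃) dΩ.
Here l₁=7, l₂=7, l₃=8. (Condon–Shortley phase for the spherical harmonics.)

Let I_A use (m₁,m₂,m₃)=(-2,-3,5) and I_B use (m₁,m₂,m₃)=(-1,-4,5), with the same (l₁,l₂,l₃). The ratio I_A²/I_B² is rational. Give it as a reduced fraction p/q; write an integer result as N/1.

Same 7,7,8: normalisation and zero-m 3j drop out of the ratio.
A: Δ: 6! 8! 8! / 23! → 1/22086194130; sum: t=1:−1/3483648000 t=2:+1/348364800 t=3:−1/261273600 t=4:+1/1393459200 = -11/20901888000; 3j²(7 7 8; -2 -3 5) = Δ·Π!·Σ² = 66/37145  (sign +1)
B: Δ: 6! 8! 8! / 23! → 1/22086194130; sum: t=0:+1/20901888000 t=1:−1/870912000 t=2:+1/348364800 t=3:−1/1045094400 = 17/20901888000; 3j²(7 7 8; -1 -4 5) = Δ·Π!·Σ² = 17/2185  (sign -1)
I_A²/I_B² = (66/37145)/(17/2185) = 66/289

66/289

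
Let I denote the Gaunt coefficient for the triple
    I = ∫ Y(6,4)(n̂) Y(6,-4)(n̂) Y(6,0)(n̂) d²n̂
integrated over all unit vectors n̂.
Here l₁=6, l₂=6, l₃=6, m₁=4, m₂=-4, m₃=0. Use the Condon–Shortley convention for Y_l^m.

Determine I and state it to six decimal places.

-0.022901

Checks pass: Σm=0; 18 even; l₃=6∈[0,12].
(2·6+1)(2·6+1)(2·6+1) = 2197
Δ: 6! 6! 6! / 19! → 1/325909584
sum: t=0:+1/373248000 t=1:−1/1728000 t=2:+1/110592 t=3:−1/46656 t=4:+1/110592 t=5:−1/1728000 t=6:+1/373248000 = -7/1555200
3j²(6 6 6; 0 0 0) = Δ·Π!·Σ² = 400/46189  (sign -1)
sum: t=0:+1/1658880 t=1:−1/1728000 t=2:+1/24883200 = 1/15552000
3j²(6 6 6; 4 -4 0) = Δ·Π!·Σ² = 16/46189  (sign +1)
combine: 4πI² = 2197·400/46189·16/46189 = 83200/12623809
take √, sign -1: I = -0.02290137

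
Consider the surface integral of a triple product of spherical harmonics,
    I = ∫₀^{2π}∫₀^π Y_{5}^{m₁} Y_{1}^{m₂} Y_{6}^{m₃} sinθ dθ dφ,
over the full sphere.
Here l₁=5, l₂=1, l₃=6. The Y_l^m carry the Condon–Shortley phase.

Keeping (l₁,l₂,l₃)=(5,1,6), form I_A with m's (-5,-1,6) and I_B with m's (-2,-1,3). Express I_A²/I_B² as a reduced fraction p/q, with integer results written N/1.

Shared (l₁,l₂,l₃)=(5,1,6): N and (l;000)² cancel in I_A²/I_B².
A: Δ = 0!·10!·2!/13! = 1/858; Racah Σ t=0..0: t=0:+1/7257600 = 1/7257600; ⇒ 3j(5 1 6; -5 -1 6)² = 1/13, sgn +1
B: Δ = 0!·10!·2!/13! = 1/858; Racah Σ t=0..0: t=0:+1/60480 = 1/60480; ⇒ 3j(5 1 6; -2 -1 3)² = 6/143, sgn -1
I_A²/I_B² = (1/13)/(6/143) = 11/6

11/6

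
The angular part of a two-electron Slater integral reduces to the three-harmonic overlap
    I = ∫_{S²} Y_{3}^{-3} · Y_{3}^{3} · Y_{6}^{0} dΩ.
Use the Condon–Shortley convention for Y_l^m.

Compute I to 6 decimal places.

m-sum 0 ✓  L=12 even ✓  0≤6≤6 ✓
Π(2lᵢ+1) = 7×7×13 = 637
triangle coeff Δ(3,3,6) = 1/12012
Σ_t [0,0]: t=0:+1/1296 = 1/1296
(3j)²=100/3003 [(3 3 6; 0 0 0)], sign=+1
Σ_t [0,0]: t=0:+1/518400 = 1/518400
(3j)²=1/12012 [(3 3 6; -3 3 0)], sign=+1
⇒ 4πI² = 25/14157
I = (+1)√(25/14157/(4π)) = 0.01185440

0.011854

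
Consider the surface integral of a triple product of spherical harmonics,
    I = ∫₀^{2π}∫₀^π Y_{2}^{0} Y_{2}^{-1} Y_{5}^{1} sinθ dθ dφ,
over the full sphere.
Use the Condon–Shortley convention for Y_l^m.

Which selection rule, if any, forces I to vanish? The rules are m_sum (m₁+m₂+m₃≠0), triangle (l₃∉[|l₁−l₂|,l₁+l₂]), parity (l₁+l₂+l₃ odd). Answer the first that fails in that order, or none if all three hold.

triangle

m₁+m₂+m₃ = 0 − 1 + 1 = 0  ✓
triangle: |2−2|=0 ≤ l₃=5 ≤ 2+2=4  ✗
parity: l₁+l₂+l₃ = 9 is odd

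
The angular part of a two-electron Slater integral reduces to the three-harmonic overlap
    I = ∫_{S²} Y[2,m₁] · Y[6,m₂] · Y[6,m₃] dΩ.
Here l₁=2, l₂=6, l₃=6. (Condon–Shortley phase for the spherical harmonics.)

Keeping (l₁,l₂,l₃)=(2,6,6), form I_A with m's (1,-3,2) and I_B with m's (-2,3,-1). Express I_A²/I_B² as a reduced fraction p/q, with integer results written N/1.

Shared (l₁,l₂,l₃)=(2,6,6): N and (l;000)² cancel in I_A²/I_B².
A: Δ = 2!·2!·10!/15! = 1/90090; Racah Σ t=0..1: t=0:+1/60480 t=1:−1/161280 = 1/96768; ⇒ 3j(2 6 6; 1 -3 2)² = 15/1001, sgn +1
B: Δ = 2!·2!·10!/15! = 1/90090; Racah Σ t=2..2: t=2:+1/120960 = 1/120960; ⇒ 3j(2 6 6; -2 3 -1)² = 24/1001, sgn -1
I_A²/I_B² = (15/1001)/(24/1001) = 5/8

5/8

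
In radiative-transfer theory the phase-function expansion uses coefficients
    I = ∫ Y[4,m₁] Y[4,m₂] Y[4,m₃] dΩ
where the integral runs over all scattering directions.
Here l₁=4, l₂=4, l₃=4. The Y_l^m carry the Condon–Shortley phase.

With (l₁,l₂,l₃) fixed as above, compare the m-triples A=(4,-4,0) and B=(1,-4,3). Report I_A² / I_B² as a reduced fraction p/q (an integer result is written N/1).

2/5

Same 4,4,4: normalisation and zero-m 3j drop out of the ratio.
A: Δ: 4! 4! 4! / 13! → 1/450450; sum: t=0:+1/13824 = 1/13824; 3j²(4 4 4; 4 -4 0) = Δ·Π!·Σ² = 14/1287  (sign +1)
B: Δ: 4! 4! 4! / 13! → 1/450450; sum: t=0:+1/3456 = 1/3456; 3j²(4 4 4; 1 -4 3) = Δ·Π!·Σ² = 35/1287  (sign -1)
I_A²/I_B² = (14/1287)/(35/1287) = 2/5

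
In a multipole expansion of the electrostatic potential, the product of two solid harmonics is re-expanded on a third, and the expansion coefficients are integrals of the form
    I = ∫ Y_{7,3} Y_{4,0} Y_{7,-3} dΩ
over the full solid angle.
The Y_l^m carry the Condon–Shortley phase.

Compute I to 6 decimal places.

m-sum 0 ✓  L=18 even ✓  3≤7≤11 ✓
Π(2lᵢ+1) = 15×9×15 = 2025
triangle coeff Δ(7,4,7) = 1/58198140
Σ_t [0,4]: t=0:+1/17418240 t=1:−1/622080 t=2:+1/230400 t=3:−1/622080 t=4:+1/17418240 = 1/806400
(3j)²=2268/230945 [(7 4 7; 0 0 0)], sign=-1
Σ_t [0,4]: t=0:+1/9953280 t=1:−1/1088640 t=2:+1/1290240 t=3:−1/13063680 t=4:+1/2090188800 = -83/696729600
(3j)²=6889/6466460 [(7 4 7; 3 0 -3)], sign=-1
⇒ 4πI² = 45198729/2133423721
I = (+1)√(45198729/2133423721/(4π)) = 0.04106006

0.041060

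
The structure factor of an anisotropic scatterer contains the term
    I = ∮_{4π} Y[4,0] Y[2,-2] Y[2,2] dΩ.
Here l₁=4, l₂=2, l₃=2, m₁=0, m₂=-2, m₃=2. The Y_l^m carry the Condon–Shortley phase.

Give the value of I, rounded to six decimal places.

0.040299

Rules hold: Σm=0, L=8 even, 2≤2≤6.
N = 9·5·5 = 225
Δ = 4!·4!·0!/9! = 1/630
Racah Σ t=2..2: t=2:+1/16 = 1/16
⇒ 3j(4 2 2; 0 0 0)² = 2/35, sgn +1
Racah Σ t=0..0: t=0:+1/576 = 1/576
⇒ 3j(4 2 2; 0 -2 2)² = 1/630, sgn +1
4πI² = N·(3j₀)²·(3jₘ)² = 1/49
I = +1·√(0.0204082/4π) = 0.04029926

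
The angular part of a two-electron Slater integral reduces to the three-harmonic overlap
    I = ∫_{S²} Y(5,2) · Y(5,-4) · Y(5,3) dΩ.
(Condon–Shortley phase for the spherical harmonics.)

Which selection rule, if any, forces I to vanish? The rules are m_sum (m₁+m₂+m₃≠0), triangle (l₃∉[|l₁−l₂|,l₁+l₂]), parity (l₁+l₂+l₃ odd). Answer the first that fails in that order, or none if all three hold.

m_sum

m₁+m₂+m₃ = 2 − 4 + 3 = 1  ✗
triangle: |5−5|=0 ≤ l₃=5 ≤ 5+5=10
parity: l₁+l₂+l₃ = 15 is odd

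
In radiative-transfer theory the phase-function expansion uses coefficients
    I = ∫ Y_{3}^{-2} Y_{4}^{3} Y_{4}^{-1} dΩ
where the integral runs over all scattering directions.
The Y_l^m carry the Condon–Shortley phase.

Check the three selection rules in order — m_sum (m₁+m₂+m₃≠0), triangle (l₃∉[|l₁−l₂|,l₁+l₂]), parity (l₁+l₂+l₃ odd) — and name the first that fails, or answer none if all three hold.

m₁+m₂+m₃ = -2 + 3 − 1 = 0  ✓
triangle: |3−4|=1 ≤ l₃=4 ≤ 3+4=7  ✓
parity: l₁+l₂+l₃ = 11 is odd  ✗

parity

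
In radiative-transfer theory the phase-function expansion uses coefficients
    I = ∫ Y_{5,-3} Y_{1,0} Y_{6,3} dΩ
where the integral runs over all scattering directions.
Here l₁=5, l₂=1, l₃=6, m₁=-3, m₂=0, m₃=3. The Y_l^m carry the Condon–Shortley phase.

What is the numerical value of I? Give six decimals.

-0.212310

Checks pass: Σm=0; 12 even; l₃=6∈[4,6].
(2·5+1)(2·1+1)(2·6+1) = 429
Δ: 0! 10! 2! / 13! → 1/858
sum: t=0:+1/14400 = 1/14400
3j²(5 1 6; 0 0 0) = Δ·Π!·Σ² = 6/143  (sign +1)
sum: t=0:+1/80640 = 1/80640
3j²(5 1 6; -3 0 3) = Δ·Π!·Σ² = 9/286  (sign -1)
combine: 4πI² = 429·6/143·9/286 = 81/143
take √, sign -1: I = -0.21230956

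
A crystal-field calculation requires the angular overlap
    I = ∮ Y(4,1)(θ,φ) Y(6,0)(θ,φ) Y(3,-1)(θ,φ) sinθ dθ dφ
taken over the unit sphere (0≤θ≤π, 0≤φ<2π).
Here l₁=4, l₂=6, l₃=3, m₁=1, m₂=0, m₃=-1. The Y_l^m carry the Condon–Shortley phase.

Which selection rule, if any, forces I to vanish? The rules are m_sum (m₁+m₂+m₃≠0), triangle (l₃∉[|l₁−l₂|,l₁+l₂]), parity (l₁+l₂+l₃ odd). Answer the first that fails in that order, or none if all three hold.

parity

Σmᵢ = 0  ✓
l₃∈[|l₁−l₂|,l₁+l₂]=[2,10], have l₃=3  ✓
Σlᵢ = 13 ⇒ odd  ✗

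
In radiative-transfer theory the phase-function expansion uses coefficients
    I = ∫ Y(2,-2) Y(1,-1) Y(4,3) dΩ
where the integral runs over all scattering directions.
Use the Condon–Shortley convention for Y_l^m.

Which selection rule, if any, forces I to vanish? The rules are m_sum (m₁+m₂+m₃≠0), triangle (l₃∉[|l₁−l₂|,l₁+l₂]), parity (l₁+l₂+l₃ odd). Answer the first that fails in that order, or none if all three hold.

m₁+m₂+m₃ = -2 − 1 + 3 = 0  ✓
triangle: |2−1|=1 ≤ l₃=4 ≤ 2+1=3  ✗
parity: l₁+l₂+l₃ = 7 is odd

triangle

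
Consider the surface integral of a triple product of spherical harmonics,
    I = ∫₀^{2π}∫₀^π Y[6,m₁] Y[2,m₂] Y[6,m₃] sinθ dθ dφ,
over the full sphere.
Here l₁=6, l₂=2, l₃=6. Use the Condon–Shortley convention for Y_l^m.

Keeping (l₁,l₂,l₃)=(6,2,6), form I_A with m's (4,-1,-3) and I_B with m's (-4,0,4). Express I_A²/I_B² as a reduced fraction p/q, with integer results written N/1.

Shared (l₁,l₂,l₃)=(6,2,6): N and (l;000)² cancel in I_A²/I_B².
A: Δ = 2!·10!·2!/15! = 1/90090; Racah Σ t=0..1: t=0:+1/161280 t=1:−1/725760 = 1/207360; ⇒ 3j(6 2 6; 4 -1 -3)² = 7/286, sgn -1
B: Δ = 2!·10!·2!/15! = 1/90090; Racah Σ t=0..2: t=0:+1/14515200 t=1:−1/362880 t=2:+1/322560 = 1/2419200; ⇒ 3j(6 2 6; -4 0 4)² = 2/5005, sgn +1
I_A²/I_B² = (7/286)/(2/5005) = 245/4

245/4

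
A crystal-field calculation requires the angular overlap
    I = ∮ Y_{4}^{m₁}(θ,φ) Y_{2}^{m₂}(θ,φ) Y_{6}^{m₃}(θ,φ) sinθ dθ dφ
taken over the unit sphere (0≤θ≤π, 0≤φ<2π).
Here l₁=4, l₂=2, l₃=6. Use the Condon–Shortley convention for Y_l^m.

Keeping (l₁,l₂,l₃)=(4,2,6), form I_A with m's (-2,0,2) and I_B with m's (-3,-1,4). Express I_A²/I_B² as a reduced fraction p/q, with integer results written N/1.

7/10

l's match ⇒ only the (l;m) 3-j factors differ between A and B.
A: triangle coeff Δ(4,2,6) = 1/6435; Σ_t [0,0]: t=0:+1/5760 = 1/5760; (3j)²=56/2145 [(4 2 6; -2 0 2)], sign=+1
B: triangle coeff Δ(4,2,6) = 1/6435; Σ_t [0,0]: t=0:+1/30240 = 1/30240; (3j)²=16/429 [(4 2 6; -3 -1 4)], sign=+1
I_A²/I_B² = (56/2145)/(16/429) = 7/10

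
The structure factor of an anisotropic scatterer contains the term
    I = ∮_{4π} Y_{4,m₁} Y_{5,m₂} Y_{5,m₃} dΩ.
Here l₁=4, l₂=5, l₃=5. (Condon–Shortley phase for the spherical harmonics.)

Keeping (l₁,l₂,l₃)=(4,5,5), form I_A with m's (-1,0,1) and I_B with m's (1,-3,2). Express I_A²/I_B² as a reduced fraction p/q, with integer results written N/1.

1/5

l's match ⇒ only the (l;m) 3-j factors differ between A and B.
A: triangle coeff Δ(4,5,5) = 1/3153150; Σ_t [1,4]: t=1:−1/6912 t=2:+1/864 t=3:−1/1152 t=4:+1/17280 = 7/34560; (3j)²=1/429 [(4 5 5; -1 0 1)], sign=+1
B: triangle coeff Δ(4,5,5) = 1/3153150; Σ_t [0,2]: t=0:+1/6912 t=1:−1/2880 t=2:+1/17280 = -1/6912; (3j)²=5/429 [(4 5 5; 1 -3 2)], sign=+1
I_A²/I_B² = (1/429)/(5/429) = 1/5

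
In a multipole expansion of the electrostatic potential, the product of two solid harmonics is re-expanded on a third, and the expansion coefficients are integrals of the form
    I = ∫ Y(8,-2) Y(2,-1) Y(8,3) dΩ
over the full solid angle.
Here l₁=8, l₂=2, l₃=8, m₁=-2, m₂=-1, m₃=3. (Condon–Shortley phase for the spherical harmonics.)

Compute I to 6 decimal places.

-0.110109

Checks pass: Σm=0; 18 even; l₃=8∈[6,10].
(2·8+1)(2·2+1)(2·8+1) = 1445
Δ: 2! 14! 2! / 19! → 1/348840
sum: t=0:+1/116121600 t=1:−1/25401600 t=2:+1/116121600 = -1/45158400
3j²(8 2 8; 0 0 0) = Δ·Π!·Σ² = 24/1615  (sign -1)
sum: t=0:+1/174182400 t=1:−1/87091200 = -1/174182400
3j²(8 2 8; -2 -1 3) = Δ·Π!·Σ² = 55/7752  (sign +1)
combine: 4πI² = 1445·24/1615·55/7752 = 55/361
take √, sign -1: I = -0.11010900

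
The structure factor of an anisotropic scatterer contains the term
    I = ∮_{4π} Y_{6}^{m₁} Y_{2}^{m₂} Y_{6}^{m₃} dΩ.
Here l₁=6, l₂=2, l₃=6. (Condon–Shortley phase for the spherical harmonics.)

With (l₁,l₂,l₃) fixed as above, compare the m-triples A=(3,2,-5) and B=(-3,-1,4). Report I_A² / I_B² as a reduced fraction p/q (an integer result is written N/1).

l's match ⇒ only the (l;m) 3-j factors differ between A and B.
A: triangle coeff Δ(6,2,6) = 1/90090; Σ_t [2,2]: t=2:+1/1451520 = 1/1451520; (3j)²=1/91 [(6 2 6; 3 2 -5)], sign=-1
B: triangle coeff Δ(6,2,6) = 1/90090; Σ_t [0,1]: t=0:+1/725760 t=1:−1/161280 = -1/207360; (3j)²=7/286 [(6 2 6; -3 -1 4)], sign=-1
I_A²/I_B² = (1/91)/(7/286) = 22/49

22/49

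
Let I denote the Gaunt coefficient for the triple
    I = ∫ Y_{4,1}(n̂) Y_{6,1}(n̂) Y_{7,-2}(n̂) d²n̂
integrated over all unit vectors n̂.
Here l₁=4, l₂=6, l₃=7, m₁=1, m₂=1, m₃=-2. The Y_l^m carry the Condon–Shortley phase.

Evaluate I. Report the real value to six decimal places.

l₁+l₂+l₃=17 is odd: 3j(l;000)=0 ⇒ I=0

0.000000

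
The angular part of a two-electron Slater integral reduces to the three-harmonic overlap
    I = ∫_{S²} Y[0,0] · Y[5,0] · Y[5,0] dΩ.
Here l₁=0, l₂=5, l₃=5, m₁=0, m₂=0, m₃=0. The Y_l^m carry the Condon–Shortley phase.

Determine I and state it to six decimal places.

0.282095

m-sum 0 ✓  L=10 even ✓  5≤5≤5 ✓
Π(2lᵢ+1) = 1×11×11 = 121
triangle coeff Δ(0,5,5) = 1/11
Σ_t [0,0]: t=0:+1/14400 = 1/14400
(3j)²=1/11 [(0 5 5; 0 0 0)], sign=-1
(m-triple is (0,0,0) — same symbol as above.)
⇒ 4πI² = 1/1
I = (+1)√(1/1/(4π)) = 0.28209479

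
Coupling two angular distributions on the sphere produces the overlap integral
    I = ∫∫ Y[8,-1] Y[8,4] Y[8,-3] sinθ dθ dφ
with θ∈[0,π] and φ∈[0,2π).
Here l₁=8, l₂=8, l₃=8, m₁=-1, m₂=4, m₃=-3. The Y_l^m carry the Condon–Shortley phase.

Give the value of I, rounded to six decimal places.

Checks pass: Σm=0; 24 even; l₃=8∈[0,16].
(2·8+1)(2·8+1)(2·8+1) = 4913
Δ: 8! 8! 8! / 25! → 1/236637794250
sum: t=0:+1/65548320768000 t=1:−1/128024064000 t=2:+1/2985984000 t=3:−1/373248000 t=4:+1/191102976 t=5:−1/373248000 t=6:+1/2985984000 t=7:−1/128024064000 t=8:+1/65548320768000 = 11/20808990720
3j²(8 8 8; 0 0 0) = Δ·Π!·Σ² = 490/96577  (sign +1)
sum: t=4:+1/16721510400 t=5:−1/2090188800 t=6:+1/1492992000 t=7:−1/5225472000 t=8:+1/117050572800 = 1/14631321600
3j²(8 8 8; -1 4 -3) = Δ·Π!·Σ² = 192/96577  (sign -1)
combine: 4πI² = 4913·490/96577·192/96577 = 1599360/32273761
take √, sign -1: I = -0.06279765

-0.062798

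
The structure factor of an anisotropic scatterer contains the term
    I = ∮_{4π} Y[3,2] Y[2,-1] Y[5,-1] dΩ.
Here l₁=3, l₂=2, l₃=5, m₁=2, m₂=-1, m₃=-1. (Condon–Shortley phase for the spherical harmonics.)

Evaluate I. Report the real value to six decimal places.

-0.117387

m-sum 0 ✓  L=10 even ✓  1≤5≤5 ✓
Π(2lᵢ+1) = 7×5×11 = 385
triangle coeff Δ(3,2,5) = 1/2310
Σ_t [0,0]: t=0:+1/144 = 1/144
(3j)²=10/231 [(3 2 5; 0 0 0)], sign=-1
Σ_t [0,0]: t=0:+1/720 = 1/720
(3j)²=4/385 [(3 2 5; 2 -1 -1)], sign=+1
⇒ 4πI² = 40/231
I = (-1)√(40/231/(4π)) = -0.11738675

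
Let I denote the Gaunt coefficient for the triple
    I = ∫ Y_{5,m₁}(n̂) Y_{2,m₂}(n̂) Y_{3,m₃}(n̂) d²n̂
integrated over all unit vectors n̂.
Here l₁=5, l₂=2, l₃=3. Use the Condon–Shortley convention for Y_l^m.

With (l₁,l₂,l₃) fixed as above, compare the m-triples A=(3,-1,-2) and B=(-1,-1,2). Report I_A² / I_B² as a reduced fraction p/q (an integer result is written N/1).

l's match ⇒ only the (l;m) 3-j factors differ between A and B.
A: triangle coeff Δ(5,2,3) = 1/2310; Σ_t [1,1]: t=1:−1/720 = -1/720; (3j)²=8/165 [(5 2 3; 3 -1 -2)], sign=+1
B: triangle coeff Δ(5,2,3) = 1/2310; Σ_t [1,1]: t=1:−1/720 = -1/720; (3j)²=4/385 [(5 2 3; -1 -1 2)], sign=+1
I_A²/I_B² = (8/165)/(4/385) = 14/3

14/3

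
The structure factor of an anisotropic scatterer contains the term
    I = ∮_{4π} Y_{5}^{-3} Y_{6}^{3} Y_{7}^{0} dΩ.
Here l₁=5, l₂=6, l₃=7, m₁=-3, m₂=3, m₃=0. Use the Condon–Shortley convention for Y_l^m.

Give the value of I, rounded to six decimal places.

Checks pass: Σm=0; 18 even; l₃=7∈[1,11].
(2·5+1)(2·6+1)(2·7+1) = 2145
Δ: 4! 6! 8! / 19! → 1/174594420
sum: t=0:+1/4147200 t=1:−1/207360 t=2:+1/82944 t=3:−1/207360 t=4:+1/4147200 = 1/345600
3j²(5 6 7; 0 0 0) = Δ·Π!·Σ² = 420/46189  (sign -1)
sum: t=2:+1/14515200 t=3:−1/1036800 t=4:+1/829440 = 1/3225600
3j²(5 6 7; -3 3 0) = Δ·Π!·Σ² = 567/230945  (sign -1)
combine: 4πI² = 2145·420/46189·567/230945 = 714420/14919047
take √, sign +1: I = 0.06173072

0.061731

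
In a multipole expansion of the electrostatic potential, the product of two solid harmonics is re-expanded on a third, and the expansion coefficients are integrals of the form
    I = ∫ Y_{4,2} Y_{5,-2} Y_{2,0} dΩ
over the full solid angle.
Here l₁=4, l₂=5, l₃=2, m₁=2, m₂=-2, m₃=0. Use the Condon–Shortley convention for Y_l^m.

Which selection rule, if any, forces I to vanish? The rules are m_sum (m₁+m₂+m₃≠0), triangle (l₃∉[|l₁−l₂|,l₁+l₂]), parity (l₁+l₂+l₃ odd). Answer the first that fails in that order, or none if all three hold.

Σmᵢ = 0  ✓
l₃∈[|l₁−l₂|,l₁+l₂]=[1,9], have l₃=2  ✓
Σlᵢ = 11 ⇒ odd  ✗

parity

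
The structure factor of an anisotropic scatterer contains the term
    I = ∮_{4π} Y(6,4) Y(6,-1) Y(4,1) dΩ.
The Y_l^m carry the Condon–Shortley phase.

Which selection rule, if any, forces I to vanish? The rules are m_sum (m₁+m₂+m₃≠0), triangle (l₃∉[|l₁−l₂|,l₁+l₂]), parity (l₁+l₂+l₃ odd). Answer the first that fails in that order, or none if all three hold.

m_sum

azimuthal sum: 4 − 1 + 1 = 4  ✗
0 ≤ 4 ≤ 12 (triangle on l)
L = 6 + 6 + 4 = 16 (even)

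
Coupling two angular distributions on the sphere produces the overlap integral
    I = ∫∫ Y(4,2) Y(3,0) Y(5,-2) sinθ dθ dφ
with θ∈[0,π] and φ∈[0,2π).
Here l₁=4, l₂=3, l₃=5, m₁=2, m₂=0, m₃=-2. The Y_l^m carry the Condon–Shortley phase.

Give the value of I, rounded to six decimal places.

Checks pass: Σm=0; 12 even; l₃=5∈[1,7].
(2·4+1)(2·3+1)(2·5+1) = 693
Δ: 2! 6! 4! / 13! → 1/180180
sum: t=0:+1/576 t=1:−1/144 t=2:+1/576 = -1/288
3j²(4 3 5; 0 0 0) = Δ·Π!·Σ² = 20/1001  (sign +1)
sum: t=0:+1/576 t=1:−1/480 t=2:+1/8640 = -1/4320
3j²(4 3 5; 2 0 -2) = Δ·Π!·Σ² = 1/2145  (sign +1)
combine: 4πI² = 693·20/1001·1/2145 = 12/1859
take √, sign +1: I = 0.02266449

0.022664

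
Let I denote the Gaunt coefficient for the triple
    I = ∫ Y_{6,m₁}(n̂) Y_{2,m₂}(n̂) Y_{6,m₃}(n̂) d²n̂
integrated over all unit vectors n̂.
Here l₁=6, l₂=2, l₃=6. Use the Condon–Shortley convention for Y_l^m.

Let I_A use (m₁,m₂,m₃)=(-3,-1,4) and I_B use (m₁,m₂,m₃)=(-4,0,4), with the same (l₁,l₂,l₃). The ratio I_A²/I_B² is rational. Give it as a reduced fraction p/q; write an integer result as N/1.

245/4

Shared (l₁,l₂,l₃)=(6,2,6): N and (l;000)² cancel in I_A²/I_B².
A: Δ = 2!·10!·2!/15! = 1/90090; Racah Σ t=0..1: t=0:+1/725760 t=1:−1/161280 = -1/207360; ⇒ 3j(6 2 6; -3 -1 4)² = 7/286, sgn -1
B: Δ = 2!·10!·2!/15! = 1/90090; Racah Σ t=0..2: t=0:+1/14515200 t=1:−1/362880 t=2:+1/322560 = 1/2419200; ⇒ 3j(6 2 6; -4 0 4)² = 2/5005, sgn +1
I_A²/I_B² = (7/286)/(2/5005) = 245/4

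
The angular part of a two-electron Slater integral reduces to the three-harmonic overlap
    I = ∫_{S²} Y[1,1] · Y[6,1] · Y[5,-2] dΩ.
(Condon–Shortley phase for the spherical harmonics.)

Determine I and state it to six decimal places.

-0.129207

Rules hold: Σm=0, L=12 even, 5≤5≤7.
N = 3·13·11 = 429
Δ = 2!·0!·10!/13! = 1/858
Racah Σ t=1..1: t=1:−1/14400 = -1/14400
⇒ 3j(1 6 5; 0 0 0)² = 6/143, sgn +1
Racah Σ t=0..0: t=0:+1/60480 = 1/60480
⇒ 3j(1 6 5; 1 1 -2)² = 5/429, sgn -1
4πI² = N·(3j₀)²·(3jₘ)² = 30/143
I = -1·√(0.20979/4π) = -0.12920749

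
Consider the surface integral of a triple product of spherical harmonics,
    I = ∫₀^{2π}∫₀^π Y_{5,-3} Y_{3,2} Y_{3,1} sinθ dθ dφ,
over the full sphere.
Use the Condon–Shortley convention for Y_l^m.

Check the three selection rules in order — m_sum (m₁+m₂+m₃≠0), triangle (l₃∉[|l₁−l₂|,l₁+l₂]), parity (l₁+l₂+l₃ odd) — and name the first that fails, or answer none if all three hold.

Σmᵢ = 0  ✓
l₃∈[|l₁−l₂|,l₁+l₂]=[2,8], have l₃=3  ✓
Σlᵢ = 11 ⇒ odd  ✗

parity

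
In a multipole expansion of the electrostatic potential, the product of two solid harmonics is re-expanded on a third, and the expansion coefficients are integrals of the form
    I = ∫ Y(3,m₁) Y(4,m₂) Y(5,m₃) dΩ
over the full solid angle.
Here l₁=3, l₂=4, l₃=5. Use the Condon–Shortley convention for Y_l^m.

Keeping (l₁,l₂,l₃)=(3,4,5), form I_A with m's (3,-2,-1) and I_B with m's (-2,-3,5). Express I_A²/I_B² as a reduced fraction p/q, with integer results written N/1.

45/98

l's match ⇒ only the (l;m) 3-j factors differ between A and B.
A: triangle coeff Δ(3,4,5) = 1/180180; Σ_t [0,0]: t=0:+1/2304 = 1/2304; (3j)²=75/4004 [(3 4 5; 3 -2 -1)], sign=+1
B: triangle coeff Δ(3,4,5) = 1/180180; Σ_t [1,1]: t=1:−1/17280 = -1/17280; (3j)²=35/858 [(3 4 5; -2 -3 5)], sign=-1
I_A²/I_B² = (75/4004)/(35/858) = 45/98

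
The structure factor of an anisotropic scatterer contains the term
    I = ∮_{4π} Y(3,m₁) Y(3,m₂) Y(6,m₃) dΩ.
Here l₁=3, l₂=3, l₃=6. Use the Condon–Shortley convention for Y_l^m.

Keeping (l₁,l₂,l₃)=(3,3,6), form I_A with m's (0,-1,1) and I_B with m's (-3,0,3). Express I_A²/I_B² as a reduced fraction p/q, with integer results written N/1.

Shared (l₁,l₂,l₃)=(3,3,6): N and (l;000)² cancel in I_A²/I_B².
A: Δ = 0!·6!·6!/13! = 1/12012; Racah Σ t=0..0: t=0:+1/1728 = 1/1728; ⇒ 3j(3 3 6; 0 -1 1)² = 25/858, sgn -1
B: Δ = 0!·6!·6!/13! = 1/12012; Racah Σ t=0..0: t=0:+1/25920 = 1/25920; ⇒ 3j(3 3 6; -3 0 3)² = 1/143, sgn -1
I_A²/I_B² = (25/858)/(1/143) = 25/6

25/6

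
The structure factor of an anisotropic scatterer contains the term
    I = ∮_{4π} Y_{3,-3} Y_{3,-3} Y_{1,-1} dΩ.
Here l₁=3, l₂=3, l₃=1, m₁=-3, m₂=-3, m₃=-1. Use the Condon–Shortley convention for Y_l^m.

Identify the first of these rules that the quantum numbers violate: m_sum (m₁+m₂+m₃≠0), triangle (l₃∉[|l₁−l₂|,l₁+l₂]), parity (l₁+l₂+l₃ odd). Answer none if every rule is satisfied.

Σmᵢ = -7  ✗
l₃∈[|l₁−l₂|,l₁+l₂]=[0,6], have l₃=1
Σlᵢ = 7 ⇒ odd

m_sum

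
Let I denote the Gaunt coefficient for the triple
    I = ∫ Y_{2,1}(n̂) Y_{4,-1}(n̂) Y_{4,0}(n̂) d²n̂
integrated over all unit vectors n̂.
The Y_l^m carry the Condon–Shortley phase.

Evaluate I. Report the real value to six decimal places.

-0.044869

Rules hold: Σm=0, L=10 even, 2≤4≤6.
N = 5·9·9 = 405
Δ = 2!·2!·6!/11! = 1/13860
Racah Σ t=0..2: t=0:+1/192 t=1:−1/36 t=2:+1/192 = -5/288
⇒ 3j(2 4 4; 0 0 0)² = 20/693, sgn -1
Racah Σ t=0..1: t=0:+1/72 t=1:−1/96 = 1/288
⇒ 3j(2 4 4; 1 -1 0)² = 1/462, sgn +1
4πI² = N·(3j₀)²·(3jₘ)² = 150/5929
I = -1·√(0.0252994/4π) = -0.04486937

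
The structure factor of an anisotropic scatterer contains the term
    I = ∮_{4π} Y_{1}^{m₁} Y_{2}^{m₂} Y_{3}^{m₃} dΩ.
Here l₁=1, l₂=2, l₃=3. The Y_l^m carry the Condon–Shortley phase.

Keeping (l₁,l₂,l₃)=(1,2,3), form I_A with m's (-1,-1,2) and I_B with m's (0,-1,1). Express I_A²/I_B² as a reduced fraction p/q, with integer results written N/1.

5/4

l's match ⇒ only the (l;m) 3-j factors differ between A and B.
A: triangle coeff Δ(1,2,3) = 1/105; Σ_t [0,0]: t=0:+1/12 = 1/12; (3j)²=2/21 [(1 2 3; -1 -1 2)], sign=-1
B: triangle coeff Δ(1,2,3) = 1/105; Σ_t [0,0]: t=0:+1/6 = 1/6; (3j)²=8/105 [(1 2 3; 0 -1 1)], sign=+1
I_A²/I_B² = (2/21)/(8/105) = 5/4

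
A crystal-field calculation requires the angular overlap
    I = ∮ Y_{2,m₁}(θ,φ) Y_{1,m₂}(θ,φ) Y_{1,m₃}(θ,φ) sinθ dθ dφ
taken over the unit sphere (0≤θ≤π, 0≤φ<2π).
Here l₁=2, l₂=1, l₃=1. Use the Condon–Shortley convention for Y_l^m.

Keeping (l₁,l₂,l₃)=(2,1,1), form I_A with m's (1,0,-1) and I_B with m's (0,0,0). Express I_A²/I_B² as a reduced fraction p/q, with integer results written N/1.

l's match ⇒ only the (l;m) 3-j factors differ between A and B.
A: triangle coeff Δ(2,1,1) = 1/30; Σ_t [1,1]: t=1:−1/2 = -1/2; (3j)²=1/10 [(2 1 1; 1 0 -1)], sign=-1
B: triangle coeff Δ(2,1,1) = 1/30; Σ_t [1,1]: t=1:−1/1 = -1/1; (3j)²=2/15 [(2 1 1; 0 0 0)], sign=+1
I_A²/I_B² = (1/10)/(2/15) = 3/4

3/4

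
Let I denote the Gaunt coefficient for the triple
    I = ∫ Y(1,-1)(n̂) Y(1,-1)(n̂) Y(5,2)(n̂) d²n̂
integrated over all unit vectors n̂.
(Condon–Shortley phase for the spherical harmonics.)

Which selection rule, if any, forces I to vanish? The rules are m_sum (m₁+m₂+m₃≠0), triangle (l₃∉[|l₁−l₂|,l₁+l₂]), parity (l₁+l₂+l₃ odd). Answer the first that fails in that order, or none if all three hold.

azimuthal sum: -1 − 1 + 2 = 0  ✓
0 ≤ 5 ≤ 2 (triangle on l)  ✗
L = 1 + 1 + 5 = 7 (odd)

triangle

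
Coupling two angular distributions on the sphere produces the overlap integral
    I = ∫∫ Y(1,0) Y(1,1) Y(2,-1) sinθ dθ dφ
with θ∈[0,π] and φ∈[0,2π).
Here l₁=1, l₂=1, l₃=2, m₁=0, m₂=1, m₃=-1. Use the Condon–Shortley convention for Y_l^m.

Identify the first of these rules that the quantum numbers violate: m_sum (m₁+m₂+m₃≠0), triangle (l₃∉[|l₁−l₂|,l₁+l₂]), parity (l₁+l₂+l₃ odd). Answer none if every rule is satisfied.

Σmᵢ = 0  ✓
l₃∈[|l₁−l₂|,l₁+l₂]=[0,2], have l₃=2  ✓
Σlᵢ = 4 ⇒ even  ✓

none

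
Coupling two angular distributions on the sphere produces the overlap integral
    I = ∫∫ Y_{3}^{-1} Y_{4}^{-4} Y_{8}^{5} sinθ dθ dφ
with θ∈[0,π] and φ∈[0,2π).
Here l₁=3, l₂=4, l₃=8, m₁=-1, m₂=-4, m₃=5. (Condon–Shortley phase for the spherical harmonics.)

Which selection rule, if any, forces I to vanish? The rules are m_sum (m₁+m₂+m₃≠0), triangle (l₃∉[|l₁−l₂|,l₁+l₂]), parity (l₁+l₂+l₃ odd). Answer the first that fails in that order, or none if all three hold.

m₁+m₂+m₃ = -1 − 4 + 5 = 0  ✓
triangle: |3−4|=1 ≤ l₃=8 ≤ 3+4=7  ✗
parity: l₁+l₂+l₃ = 15 is odd

triangle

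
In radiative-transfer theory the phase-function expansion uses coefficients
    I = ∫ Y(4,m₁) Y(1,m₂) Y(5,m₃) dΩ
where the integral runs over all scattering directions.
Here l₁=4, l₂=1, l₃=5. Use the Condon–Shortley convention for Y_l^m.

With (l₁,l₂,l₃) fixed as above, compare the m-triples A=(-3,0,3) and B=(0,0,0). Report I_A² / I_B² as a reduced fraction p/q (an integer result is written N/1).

16/25

Same 4,1,5: normalisation and zero-m 3j drop out of the ratio.
A: Δ: 0! 8! 2! / 11! → 1/495; sum: t=0:+1/5040 = 1/5040; 3j²(4 1 5; -3 0 3) = Δ·Π!·Σ² = 16/495  (sign +1)
B: Δ: 0! 8! 2! / 11! → 1/495; sum: t=0:+1/576 = 1/576; 3j²(4 1 5; 0 0 0) = Δ·Π!·Σ² = 5/99  (sign -1)
I_A²/I_B² = (16/495)/(5/99) = 16/25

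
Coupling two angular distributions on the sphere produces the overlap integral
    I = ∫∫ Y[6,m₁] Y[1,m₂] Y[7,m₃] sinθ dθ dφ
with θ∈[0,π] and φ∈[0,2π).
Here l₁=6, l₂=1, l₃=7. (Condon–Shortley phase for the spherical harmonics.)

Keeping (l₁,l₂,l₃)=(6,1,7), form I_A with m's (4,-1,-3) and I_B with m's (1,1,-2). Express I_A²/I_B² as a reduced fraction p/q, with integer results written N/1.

1/6

Shared (l₁,l₂,l₃)=(6,1,7): N and (l;000)² cancel in I_A²/I_B².
A: Δ = 0!·12!·2!/15! = 1/1365; Racah Σ t=0..0: t=0:+1/14515200 = 1/14515200; ⇒ 3j(6 1 7; 4 -1 -3)² = 2/455, sgn +1
B: Δ = 0!·12!·2!/15! = 1/1365; Racah Σ t=0..0: t=0:+1/1209600 = 1/1209600; ⇒ 3j(6 1 7; 1 1 -2)² = 12/455, sgn -1
I_A²/I_B² = (2/455)/(12/455) = 1/6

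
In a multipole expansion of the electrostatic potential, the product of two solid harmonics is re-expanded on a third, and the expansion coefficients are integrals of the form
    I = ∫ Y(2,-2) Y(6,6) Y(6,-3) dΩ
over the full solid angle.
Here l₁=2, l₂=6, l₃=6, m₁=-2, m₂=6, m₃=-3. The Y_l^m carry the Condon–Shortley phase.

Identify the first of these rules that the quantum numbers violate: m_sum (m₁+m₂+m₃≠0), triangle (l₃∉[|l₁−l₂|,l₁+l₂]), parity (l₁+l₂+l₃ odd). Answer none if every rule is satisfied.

m_sum

azimuthal sum: -2 + 6 − 3 = 1  ✗
4 ≤ 6 ≤ 8 (triangle on l)
L = 2 + 6 + 6 = 14 (even)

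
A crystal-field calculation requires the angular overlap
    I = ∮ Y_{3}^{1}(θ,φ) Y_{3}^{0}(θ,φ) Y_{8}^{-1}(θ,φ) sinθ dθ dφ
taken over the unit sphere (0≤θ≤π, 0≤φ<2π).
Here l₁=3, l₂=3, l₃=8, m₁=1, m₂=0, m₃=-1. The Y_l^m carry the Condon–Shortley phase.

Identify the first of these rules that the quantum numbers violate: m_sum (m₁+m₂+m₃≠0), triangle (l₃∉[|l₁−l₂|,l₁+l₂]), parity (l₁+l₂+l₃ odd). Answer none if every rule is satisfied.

m₁+m₂+m₃ = 1 + 0 − 1 = 0  ✓
triangle: |3−3|=0 ≤ l₃=8 ≤ 3+3=6  ✗
parity: l₁+l₂+l₃ = 14 is even

triangle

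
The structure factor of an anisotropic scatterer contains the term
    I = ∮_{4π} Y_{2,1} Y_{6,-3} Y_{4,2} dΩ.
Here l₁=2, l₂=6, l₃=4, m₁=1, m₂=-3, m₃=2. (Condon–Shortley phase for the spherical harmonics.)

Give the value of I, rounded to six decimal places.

m-sum 0 ✓  L=12 even ✓  4≤4≤8 ✓
Π(2lᵢ+1) = 5×13×9 = 585
triangle coeff Δ(2,6,4) = 1/6435
Σ_t [2,2]: t=2:+1/2304 = 1/2304
(3j)²=5/143 [(2 6 4; 0 0 0)], sign=+1
Σ_t [1,1]: t=1:−1/8640 = -1/8640
(3j)²=28/715 [(2 6 4; 1 -3 2)], sign=-1
⇒ 4πI² = 1260/1573
I = (-1)√(1260/1573/(4π)) = -0.25247360

-0.252474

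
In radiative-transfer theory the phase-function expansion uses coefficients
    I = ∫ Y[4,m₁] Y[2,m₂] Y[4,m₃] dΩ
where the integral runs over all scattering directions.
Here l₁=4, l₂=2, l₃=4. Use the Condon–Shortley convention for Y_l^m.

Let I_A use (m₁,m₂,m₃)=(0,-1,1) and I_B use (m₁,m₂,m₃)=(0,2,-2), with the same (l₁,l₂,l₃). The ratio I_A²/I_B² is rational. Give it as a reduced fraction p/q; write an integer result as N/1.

1/18

Shared (l₁,l₂,l₃)=(4,2,4): N and (l;000)² cancel in I_A²/I_B².
A: Δ = 2!·6!·2!/11! = 1/13860; Racah Σ t=0..1: t=0:+1/96 t=1:−1/72 = -1/288; ⇒ 3j(4 2 4; 0 -1 1)² = 1/462, sgn +1
B: Δ = 2!·6!·2!/11! = 1/13860; Racah Σ t=2..2: t=2:+1/192 = 1/192; ⇒ 3j(4 2 4; 0 2 -2)² = 3/77, sgn +1
I_A²/I_B² = (1/462)/(3/77) = 1/18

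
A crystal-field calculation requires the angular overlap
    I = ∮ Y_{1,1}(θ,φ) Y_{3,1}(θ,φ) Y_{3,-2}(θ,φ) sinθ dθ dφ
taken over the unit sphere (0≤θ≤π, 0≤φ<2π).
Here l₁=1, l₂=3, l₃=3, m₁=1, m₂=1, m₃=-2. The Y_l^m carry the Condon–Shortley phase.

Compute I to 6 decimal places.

L=7 odd ⇒ parity kills the (l;000) factor ⇒ I = 0

0.000000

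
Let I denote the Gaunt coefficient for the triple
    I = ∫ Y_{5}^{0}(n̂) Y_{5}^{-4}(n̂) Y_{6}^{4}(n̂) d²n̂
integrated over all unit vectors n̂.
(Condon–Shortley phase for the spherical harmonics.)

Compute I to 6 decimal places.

Checks pass: Σm=0; 16 even; l₃=6∈[0,10].
(2·5+1)(2·5+1)(2·6+1) = 1573
Δ: 4! 6! 6! / 17! → 1/28588560
sum: t=0:+1/345600 t=1:−1/13824 t=2:+1/5184 t=3:−1/13824 t=4:+1/345600 = 7/129600
3j²(5 5 6; 0 0 0) = Δ·Π!·Σ² = 80/7293  (sign +1)
sum: t=0:+1/345600 t=1:−1/207360 = -1/518400
3j²(5 5 6; 0 -4 4) = Δ·Π!·Σ² = 12/2431  (sign -1)
combine: 4πI² = 1573·80/7293·12/2431 = 320/3757
take √, sign -1: I = -0.08232836

-0.082328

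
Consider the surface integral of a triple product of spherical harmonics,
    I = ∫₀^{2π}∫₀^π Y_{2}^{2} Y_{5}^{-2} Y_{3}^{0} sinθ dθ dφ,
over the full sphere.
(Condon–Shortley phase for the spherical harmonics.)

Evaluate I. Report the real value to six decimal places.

0.141758

m-sum 0 ✓  L=10 even ✓  3≤3≤7 ✓
Π(2lᵢ+1) = 5×11×7 = 385
triangle coeff Δ(2,5,3) = 1/2310
Σ_t [2,2]: t=2:+1/144 = 1/144
(3j)²=10/231 [(2 5 3; 0 0 0)], sign=-1
Σ_t [0,0]: t=0:+1/864 = 1/864
(3j)²=1/66 [(2 5 3; 2 -2 0)], sign=-1
⇒ 4πI² = 25/99
I = (+1)√(25/99/(4π)) = 0.14175797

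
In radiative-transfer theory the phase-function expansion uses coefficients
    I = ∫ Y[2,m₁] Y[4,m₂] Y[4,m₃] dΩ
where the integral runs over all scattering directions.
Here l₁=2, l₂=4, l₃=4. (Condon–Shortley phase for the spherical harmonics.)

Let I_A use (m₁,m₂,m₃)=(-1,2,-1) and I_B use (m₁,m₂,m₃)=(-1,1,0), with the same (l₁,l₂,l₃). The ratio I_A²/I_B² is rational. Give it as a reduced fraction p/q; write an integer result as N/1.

81/10

Same 2,4,4: normalisation and zero-m 3j drop out of the ratio.
A: Δ: 2! 2! 6! / 11! → 1/13860; sum: t=1:−1/240 t=2:+1/96 = 1/160; 3j²(2 4 4; -1 2 -1) = Δ·Π!·Σ² = 27/1540  (sign -1)
B: Δ: 2! 2! 6! / 11! → 1/13860; sum: t=1:−1/96 t=2:+1/72 = 1/288; 3j²(2 4 4; -1 1 0) = Δ·Π!·Σ² = 1/462  (sign +1)
I_A²/I_B² = (27/1540)/(1/462) = 81/10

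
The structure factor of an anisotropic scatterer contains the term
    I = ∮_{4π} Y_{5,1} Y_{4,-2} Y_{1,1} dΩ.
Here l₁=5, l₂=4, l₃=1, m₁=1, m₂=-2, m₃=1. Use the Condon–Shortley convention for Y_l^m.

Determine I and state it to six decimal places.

Rules hold: Σm=0, L=10 even, 1≤1≤9.
N = 11·9·3 = 297
Δ = 8!·2!·0!/11! = 1/495
Racah Σ t=4..4: t=4:+1/576 = 1/576
⇒ 3j(5 4 1; 0 0 0)² = 5/99, sgn -1
Racah Σ t=2..2: t=2:+1/2880 = 1/2880
⇒ 3j(5 4 1; 1 -2 1)² = 2/165, sgn +1
4πI² = N·(3j₀)²·(3jₘ)² = 2/11
I = -1·√(0.181818/4π) = -0.12028562

-0.120286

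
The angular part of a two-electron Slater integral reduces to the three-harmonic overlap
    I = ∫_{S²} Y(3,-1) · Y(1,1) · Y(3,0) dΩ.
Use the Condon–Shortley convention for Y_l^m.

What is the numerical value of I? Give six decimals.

0.000000

L=7 odd ⇒ parity kills the (l;000) factor ⇒ I = 0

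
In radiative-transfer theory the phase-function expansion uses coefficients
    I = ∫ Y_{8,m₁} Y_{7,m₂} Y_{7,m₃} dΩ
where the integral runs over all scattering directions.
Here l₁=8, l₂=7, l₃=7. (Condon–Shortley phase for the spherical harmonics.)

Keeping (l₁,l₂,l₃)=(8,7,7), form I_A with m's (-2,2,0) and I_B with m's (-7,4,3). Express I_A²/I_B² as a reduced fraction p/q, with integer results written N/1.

Shared (l₁,l₂,l₃)=(8,7,7): N and (l;000)² cancel in I_A²/I_B².
A: Δ = 8!·8!·6!/23! = 1/22086194130; Racah Σ t=3..8: t=3:−1/2612736000 t=4:+1/99532800 t=5:−1/24883200 t=6:+1/29859840 t=7:−1/174182400 t=8:+1/6967296000 = -11/4180377600; ⇒ 3j(8 7 7; -2 2 0)² = 175/193154, sgn +1
B: Δ = 8!·8!·6!/23! = 1/22086194130; Racah Σ t=7..8: t=7:−1/9754214400 t=8:+1/7315660800 = 1/29262643200; ⇒ 3j(8 7 7; -7 4 3)² = 75/52003, sgn +1
I_A²/I_B² = (175/193154)/(75/52003) = 49/78

49/78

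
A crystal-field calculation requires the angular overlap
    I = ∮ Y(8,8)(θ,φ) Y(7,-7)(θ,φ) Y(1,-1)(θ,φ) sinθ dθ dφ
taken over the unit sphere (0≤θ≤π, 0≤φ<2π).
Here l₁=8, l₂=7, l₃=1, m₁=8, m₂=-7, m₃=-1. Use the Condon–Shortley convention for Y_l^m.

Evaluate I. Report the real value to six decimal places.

Checks pass: Σm=0; 16 even; l₃=1∈[1,15].
(2·8+1)(2·7+1)(2·1+1) = 765
Δ: 14! 2! 0! / 17! → 1/2040
sum: t=7:−1/25401600 = -1/25401600
3j²(8 7 1; 0 0 0) = Δ·Π!·Σ² = 8/255  (sign +1)
sum: t=0:+1/174356582400 = 1/174356582400
3j²(8 7 1; 8 -7 -1) = Δ·Π!·Σ² = 1/17  (sign +1)
combine: 4πI² = 765·8/255·1/17 = 24/17
take √, sign +1: I = 0.33517856

0.335179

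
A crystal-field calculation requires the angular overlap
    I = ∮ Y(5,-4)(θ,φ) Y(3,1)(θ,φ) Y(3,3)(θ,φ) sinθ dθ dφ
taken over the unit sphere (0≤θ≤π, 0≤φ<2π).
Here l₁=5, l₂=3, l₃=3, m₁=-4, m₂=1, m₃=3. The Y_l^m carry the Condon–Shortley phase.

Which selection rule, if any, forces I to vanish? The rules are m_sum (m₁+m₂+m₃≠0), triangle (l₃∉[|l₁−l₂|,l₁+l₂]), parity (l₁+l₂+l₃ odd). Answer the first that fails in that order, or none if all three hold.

m₁+m₂+m₃ = -4 + 1 + 3 = 0  ✓
triangle: |5−3|=2 ≤ l₃=3 ≤ 5+3=8  ✓
parity: l₁+l₂+l₃ = 11 is odd  ✗

parity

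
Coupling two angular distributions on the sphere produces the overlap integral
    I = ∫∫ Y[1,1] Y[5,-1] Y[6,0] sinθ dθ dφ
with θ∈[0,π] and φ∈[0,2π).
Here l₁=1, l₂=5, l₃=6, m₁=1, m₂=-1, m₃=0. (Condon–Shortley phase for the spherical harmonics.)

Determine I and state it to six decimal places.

0.158246

Rules hold: Σm=0, L=12 even, 4≤6≤6.
N = 3·11·13 = 429
Δ = 0!·2!·10!/13! = 1/858
Racah Σ t=0..0: t=0:+1/14400 = 1/14400
⇒ 3j(1 5 6; 0 0 0)² = 6/143, sgn +1
Racah Σ t=0..0: t=0:+1/34560 = 1/34560
⇒ 3j(1 5 6; 1 -1 0)² = 5/286, sgn +1
4πI² = N·(3j₀)²·(3jₘ)² = 45/143
I = +1·√(0.314685/4π) = 0.15824621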